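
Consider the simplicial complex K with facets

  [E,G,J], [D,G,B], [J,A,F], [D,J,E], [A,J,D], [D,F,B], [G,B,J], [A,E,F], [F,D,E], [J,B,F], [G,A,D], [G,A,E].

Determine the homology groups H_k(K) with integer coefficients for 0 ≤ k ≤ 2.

Fix the vertex order A < B < D < E < F < G < J and write every simplex with vertices in increasing order. Then dim K = 2 and the simplices of K are:

  0-simplices (7): A, B, D, E, F, G, J
  1-simplices (18): AD, AE, AF, AG, AJ, BD, BF, BG, BJ, DE, DF, DG, DJ, EF, EG, EJ, FJ, GJ
  2-simplices (12): ADG, ADJ, AEF, AEG, AFJ, BDF, BDG, BFJ, BGJ, DEF, DEJ, EGJ

so the chain groups are C_0 ≅ Z^7, C_1 ≅ Z^18, C_2 ≅ Z^12.

The boundary map ∂_1: C_1 → C_0 is given by ∂[p,q] = [q] − [p].
The 7×18 boundary matrix has rank 6 and Smith normal form diag(1,1,1,1,1,1).

∂_2: C_2 → C_1 acts by ∂[p,q,r] = [q,r] − [p,r] + [p,q]. For instance
  ∂ADJ = DJ − AJ + AD,
  ∂BDF = DF − BF + BD.
The 18×12 boundary matrix has rank 12 and Smith normal form diag(1,1,1,1,1,1,1,1,1,1,1,2).

Computing H_k = (kernel of ∂_k) / (image of ∂_{k+1}):

  H_0: rank C_0 − rank ∂_1 = 7 − 6 = 1, and the invariant factors of ∂_1 are all 1, so H_0 = Z.
  H_1: rank ker ∂_1 − rank ∂_2 = (18 − 6) − 12 = 0, and ∂_2 has invariant factor 2 > 1, so H_1 = Z/2.
  H_2: rank ker ∂_2 − rank ∂_3 = (12 − 12) − 0 = 0, and there is no ∂_3, so H_2 = 0.

H_0 = Z,  H_1 = Z/2,  H_2 = 0.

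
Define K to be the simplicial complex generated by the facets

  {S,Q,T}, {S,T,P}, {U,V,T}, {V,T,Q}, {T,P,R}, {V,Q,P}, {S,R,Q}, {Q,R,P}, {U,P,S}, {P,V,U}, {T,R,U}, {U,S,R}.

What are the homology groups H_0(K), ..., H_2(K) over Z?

Take the total order P < Q < R < S < T < U < V on the vertex set. Then K (dimension 2) consists of the simplices:

  0-simplices (7): P, Q, R, S, T, U, V
  1-simplices (18): PQ, PR, PS, PT, PU, PV, QR, QS, QT, QV, RS, RT, RU, ST, SU, TU, TV, UV
  2-simplices (12): PQR, PQV, PRT, PST, PSU, PUV, QRS, QST, QTV, RSU, RTU, TUV

giving chain groups C_0 ≅ Z^7, C_1 ≅ Z^18, C_2 ≅ Z^12.

Boundary ∂_1: C_1 → C_0 is given by ∂[p,q] = [q] − [p]. For instance
  ∂PQ = Q − P.
This gives a 7×18 integer matrix of rank 6; reducing to Smith normal form yields diagonal entries (1,1,1,1,1,1).

The boundary map ∂_2: C_2 → C_1 acts by ∂[p,q,r] = [q,r] − [p,r] + [p,q]. For instance
  ∂QRS = RS − QS + QR,
  ∂PQV = QV − PV + PQ.
As a 18×12 matrix over Z this has rank 12, with invariant factors (1,1,1,1,1,1,1,1,1,1,1,2).

Now H_k = ker ∂_k / im ∂_{k+1}, so:

  H_0: rank C_0 − rank ∂_1 = 7 − 6 = 1, and the invariant factors of ∂_1 are all 1, so H_0 ≅ Z.
  H_1: rank ker ∂_1 − rank ∂_2 = (18 − 6) − 12 = 0, and ∂_2 has invariant factor 2 > 1, so H_1 ≅ Z/2.
  H_2: rank ker ∂_2 − rank ∂_3 = (12 − 12) − 0 = 0, and there is no ∂_3, so H_2 ≅ 0.

(K is a triangulation of the real projective plane RP^2.)

H_0 = Z,  H_1 = Z/2,  H_2 = 0.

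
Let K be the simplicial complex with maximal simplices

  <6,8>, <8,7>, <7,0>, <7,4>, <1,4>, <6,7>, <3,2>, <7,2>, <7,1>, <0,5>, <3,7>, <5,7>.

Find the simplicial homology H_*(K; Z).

H_0 = Z,  H_1 = Z^4.

Take the total order 0 < 1 < 2 < 3 < 4 < 5 < 6 < 7 < 8 on the vertex set. Then K (dimension 1) consists of the simplices:

  0-simplices (9): [0], [1], [2], [3], [4], [5], [6], [7], [8]
  1-simplices (12): [0,5], [0,7], [1,4], [1,7], [2,3], [2,7], [3,7], [4,7], [5,7], [6,7], [6,8], [7,8]

Hence C_0 ≅ Z^9, C_1 ≅ Z^12.

Boundary ∂_1: C_1 → C_0 maps an edge to its endpoints' difference, ∂[p,q] = q − p. For instance
  ∂[2,7] = [7] − [2].
The resulting 9×12 matrix has rank 8, and its Smith normal form has invariant factors (1,1,1,1,1,1,1,1).

Computing H_k = (kernel of ∂_k) / (image of ∂_{k+1}):

  H_0: rank C_0 − rank ∂_1 = 9 − 8 = 1, and the invariant factors of ∂_1 are all 1, so H_0 = Z.
  H_1: rank ker ∂_1 − rank ∂_2 = (12 − 8) − 0 = 4, and there is no ∂_2, so H_1 = Z^4.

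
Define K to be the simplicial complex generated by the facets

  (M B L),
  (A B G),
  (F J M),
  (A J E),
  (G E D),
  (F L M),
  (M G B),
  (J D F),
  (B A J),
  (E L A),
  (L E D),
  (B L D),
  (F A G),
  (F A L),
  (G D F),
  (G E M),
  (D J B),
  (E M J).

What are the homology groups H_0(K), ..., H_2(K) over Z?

H_0 = Z,  H_1 = Z^2,  H_2 = Z.

Take the total order A < B < D < E < F < G < J < L < M on the vertex set. Then K (dimension 2) consists of the simplices:

  0-simplices (9): A, B, D, E, F, G, J, L, M
  1-simplices (27): AB, AE, AF, AG, AJ, AL, BD, BG, BJ, BL, BM, DE, DF, DG, DJ, DL, EG, EJ, EL, EM, FG, FJ, FL, FM, GM, JM, LM
  2-simplices (18): ABG, ABJ, AEJ, AEL, AFG, AFL, BDJ, BDL, BGM, BLM, DEG, DEL, DFG, DFJ, EGM, EJM, FJM, FLM

so the chain groups are C_0 ≅ Z^9, C_1 ≅ Z^27, C_2 ≅ Z^18.

The boundary map ∂_1: C_1 → C_0 is given by ∂[p,q] = [q] − [p].
This gives a 9×27 integer matrix of rank 8; reducing to Smith normal form yields diagonal entries (1,1,1,1,1,1,1,1).

Boundary ∂_2: C_2 → C_1 sends each 2-simplex [p,q,r] to [q,r] − [p,r] + [p,q]. For instance
  ∂AEL = EL − AL + AE,
  ∂BGM = GM − BM + BG.
The 27×18 boundary matrix has rank 17 and Smith normal form diag(1,1,1,1,1,1,1,1,1,1,1,1,1,1,1,1,1).

Computing H_k = (kernel of ∂_k) / (image of ∂_{k+1}):

  H_0: rank C_0 − rank ∂_1 = 9 − 8 = 1, and the invariant factors of ∂_1 are all 1, so H_0 ≅ Z.
  H_1: rank ker ∂_1 − rank ∂_2 = (27 − 8) − 17 = 2, and the invariant factors of ∂_2 are all 1, so H_1 ≅ Z^2.
  H_2: rank ker ∂_2 − rank ∂_3 = (18 − 17) − 0 = 1, and there is no ∂_3, so H_2 ≅ Z.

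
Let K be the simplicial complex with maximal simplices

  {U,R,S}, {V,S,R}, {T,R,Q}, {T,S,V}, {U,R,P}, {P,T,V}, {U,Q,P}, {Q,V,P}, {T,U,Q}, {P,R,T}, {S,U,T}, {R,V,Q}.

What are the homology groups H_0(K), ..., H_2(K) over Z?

Take the total order P < Q < R < S < T < U < V on the vertex set. Then K (dimension 2) consists of the simplices:

  0-simplices (7): P, Q, R, S, T, U, V
  1-simplices (18): PQ, PR, PT, PU, PV, QR, QT, QU, QV, RS, RT, RU, RV, ST, SU, SV, TU, TV
  2-simplices (12): PQU, PQV, PRT, PRU, PTV, QRT, QRV, QTU, RSU, RSV, STU, STV

so the chain groups are C_0 ≅ Z^7, C_1 ≅ Z^18, C_2 ≅ Z^12.

The boundary map ∂_1: C_1 → C_0 is given by ∂[p,q] = [q] − [p].
The resulting 7×18 matrix has rank 6, and its Smith normal form has invariant factors (1,1,1,1,1,1).

Boundary ∂_2: C_2 → C_1 maps a triangle to the signed sum of its edges. For instance
  ∂STU = TU − SU + ST,
  ∂PTV = TV − PV + PT.
This gives a 18×12 integer matrix of rank 12; reducing to Smith normal form yields diagonal entries (1,1,1,1,1,1,1,1,1,1,1,2).

Reading off H_k = ker ∂_k / im ∂_{k+1}:

  H_0: rank C_0 − rank ∂_1 = 7 − 6 = 1, and the invariant factors of ∂_1 are all 1, so H_0 = Z.
  H_1: rank ker ∂_1 − rank ∂_2 = (18 − 6) − 12 = 0, and ∂_2 has invariant factor 2 > 1, so H_1 = Z/2Z.
  H_2: rank ker ∂_2 − rank ∂_3 = (12 − 12) − 0 = 0, and there is no ∂_3, so H_2 = 0.

H_0 = Z,  H_1 = Z/2Z,  H_2 = 0.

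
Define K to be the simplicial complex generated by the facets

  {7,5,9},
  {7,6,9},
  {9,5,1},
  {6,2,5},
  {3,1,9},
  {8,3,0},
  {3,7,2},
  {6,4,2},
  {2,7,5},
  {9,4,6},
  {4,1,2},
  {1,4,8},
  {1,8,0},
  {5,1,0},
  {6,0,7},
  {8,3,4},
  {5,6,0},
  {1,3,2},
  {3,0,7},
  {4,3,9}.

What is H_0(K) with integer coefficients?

We work with the vertex ordering 0 < 1 < 2 < 3 < 4 < 5 < 6 < 7 < 8 < 9. The simplices of K, each written with vertices in increasing order, are:

  0-simplices (10): [0], [1], [2], [3], [4], [5], [6], [7], [8], [9]
  1-simplices (30): (30 of them)
  2-simplices (20): (20 of them)

giving chain groups C_0 ≅ Z^10, C_1 ≅ Z^30, C_2 ≅ Z^20.

∂_1: C_1 → C_0 maps an edge to its endpoints' difference, ∂[p,q] = q − p.
This gives a 10×30 integer matrix of rank 9; reducing to Smith normal form yields diagonal entries (1,1,1,1,1,1,1,1,1).

The boundary map ∂_2: C_2 → C_1 sends each 2-simplex [p,q,r] to [q,r] − [p,r] + [p,q]. For instance
  ∂[2,4,6] = [4,6] − [2,6] + [2,4],
  ∂[0,5,6] = [5,6] − [0,6] + [0,5].
As a 30×20 matrix over Z this has rank 20, with invariant factors (1,1,1,1,1,1,1,1,1,1,1,1,1,1,1,1,1,1,1,2).

From H_k ≅ ker(∂_k) / im(∂_{k+1}) we obtain:

  H_0: rank C_0 − rank ∂_1 = 10 − 9 = 1, and the invariant factors of ∂_1 are all 1, so H_0 = Z.

(K is a triangulation of the Klein bottle.)

H_0 ≅ Z.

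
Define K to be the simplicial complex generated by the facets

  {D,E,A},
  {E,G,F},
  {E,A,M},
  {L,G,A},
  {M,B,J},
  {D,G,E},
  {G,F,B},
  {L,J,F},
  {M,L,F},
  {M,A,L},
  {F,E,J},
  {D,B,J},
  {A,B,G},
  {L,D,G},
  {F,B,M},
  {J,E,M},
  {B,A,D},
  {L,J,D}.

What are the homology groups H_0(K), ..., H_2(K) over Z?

K has 9 vertices, 27 edges, 18 triangles.
rank ∂_0 = 0, rank ∂_1 = 8 ⇒ b_0 = 9 − 0 − 8 = 1; all invariant factors of ∂_1 are 1 so no torsion. So H_0 = Z.
rank ∂_1 = 8, rank ∂_2 = 18 ⇒ b_1 = 27 − 8 − 18 = 1; ∂_2 has invariant factor(s) [2] giving torsion. So H_1 = Z ⊕ Z/2.
rank ∂_2 = 18, rank ∂_3 = 0 ⇒ b_2 = 18 − 18 − 0 = 0. So H_2 = 0.

H_0 ≅ Z,  H_1 ≅ Z ⊕ Z/2,  H_2 = 0.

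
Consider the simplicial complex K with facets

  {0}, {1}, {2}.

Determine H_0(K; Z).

H_0 = Z^3.

Fix the vertex order 0 < 1 < 2 and write every simplex with vertices in increasing order. Then dim K = 0 and the simplices of K are:

  0-simplices (3): [0], [1], [2]

Hence C_0 ≅ Z^3.

Reading off H_k = ker ∂_k / im ∂_{k+1}:

  H_0: rank C_0 − rank ∂_1 = 3 − 0 = 3, and there is no ∂_1, so H_0 = Z^3.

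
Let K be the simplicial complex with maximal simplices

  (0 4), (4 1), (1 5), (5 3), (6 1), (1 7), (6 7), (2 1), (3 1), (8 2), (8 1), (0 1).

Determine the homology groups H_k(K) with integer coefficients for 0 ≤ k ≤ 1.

We work with the vertex ordering 0 < 1 < 2 < 3 < 4 < 5 < 6 < 7 < 8. The simplices of K, each written with vertices in increasing order, are:

  0-simplices (9): [0], [1], [2], [3], [4], [5], [6], [7], [8]
  1-simplices (12): [0,1], [0,4], [1,2], [1,3], [1,4], [1,5], [1,6], [1,7], [1,8], [2,8], [3,5], [6,7]

Hence C_0 ≅ Z^9, C_1 ≅ Z^12.

Boundary ∂_1: C_1 → C_0 sends each edge [p,q] (with p < q) to q − p. For instance
  ∂[2,8] = [8] − [2].
This gives a 9×12 integer matrix of rank 8; reducing to Smith normal form yields diagonal entries (1,1,1,1,1,1,1,1).

From H_k ≅ ker(∂_k) / im(∂_{k+1}) we obtain:

  H_0: rank C_0 − rank ∂_1 = 9 − 8 = 1, and the invariant factors of ∂_1 are all 1, so H_0 = Z.
  H_1: rank ker ∂_1 − rank ∂_2 = (12 − 8) − 0 = 4, and there is no ∂_2, so H_1 = Z^4.

H_0 ≅ Z,  H_1 ≅ Z^4.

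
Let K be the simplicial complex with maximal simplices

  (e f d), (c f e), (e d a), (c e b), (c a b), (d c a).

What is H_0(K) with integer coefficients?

Fix the vertex order a < b < c < d < e < f and write every simplex with vertices in increasing order. Then dim K = 2 and the simplices of K are:

  0-simplices (6): a, b, c, d, e, f
  1-simplices (12): ab, ac, ad, ae, bc, be, cd, ce, cf, de, df, ef
  2-simplices (6): abc, acd, ade, bce, cef, def

giving chain groups C_0 ≅ Z^6, C_1 ≅ Z^12, C_2 ≅ Z^6.

∂_1: C_1 → C_0 is given by ∂[p,q] = [q] − [p]. For instance
  ∂be = e − b.
The resulting 6×12 matrix has rank 5, and its Smith normal form has invariant factors (1,1,1,1,1).

∂_2: C_2 → C_1 sends each 2-simplex [p,q,r] to [q,r] − [p,r] + [p,q]. For instance
  ∂def = ef − df + de,
  ∂abc = bc − ac + ab.
As a 12×6 matrix over Z this has rank 6, with invariant factors (1,1,1,1,1,1).

Computing H_k = (kernel of ∂_k) / (image of ∂_{k+1}):

  H_0: rank C_0 − rank ∂_1 = 6 − 5 = 1, and the invariant factors of ∂_1 are all 1, so H_0 = Z.

(K is a triangulation of the cylinder S^1 x I.)

H_0 = Z.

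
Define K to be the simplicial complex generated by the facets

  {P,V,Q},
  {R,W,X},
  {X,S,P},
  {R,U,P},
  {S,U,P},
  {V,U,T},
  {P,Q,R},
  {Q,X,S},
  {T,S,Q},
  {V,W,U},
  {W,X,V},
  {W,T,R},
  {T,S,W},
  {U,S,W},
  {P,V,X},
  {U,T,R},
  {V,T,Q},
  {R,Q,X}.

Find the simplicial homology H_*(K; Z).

H_0 ≅ Z,  H_1 ≅ Z ⊕ Z/2,  H_2 = 0.

Fix the vertex order P < Q < R < S < T < U < V < W < X and write every simplex with vertices in increasing order. Then dim K = 2 and the simplices of K are:

  0-simplices (9): P, Q, R, S, T, U, V, W, X
  1-simplices (27): PQ, PR, PS, PU, PV, PX, QR, QS, QT, QV, QX, RT, RU, RW, RX, ST, SU, SW, SX, TU, TV, TW, UV, UW, VW, VX, WX
  2-simplices (18): PQR, PQV, PRU, PSU, PSX, PVX, QRX, QST, QSX, QTV, RTU, RTW, RWX, STW, SUW, TUV, UVW, VWX

so the chain groups are C_0 ≅ Z^9, C_1 ≅ Z^27, C_2 ≅ Z^18.

Boundary ∂_1: C_1 → C_0 is given by ∂[p,q] = [q] − [p]. For instance
  ∂PQ = Q − P.
The resulting 9×27 matrix has rank 8, and its Smith normal form has invariant factors (1,1,1,1,1,1,1,1).

∂_2: C_2 → C_1 acts by ∂[p,q,r] = [q,r] − [p,r] + [p,q]. For instance
  ∂QSX = SX − QX + QS,
  ∂PRU = RU − PU + PR.
As a 27×18 matrix over Z this has rank 18, with invariant factors (1,1,1,1,1,1,1,1,1,1,1,1,1,1,1,1,1,2).

Reading off H_k = ker ∂_k / im ∂_{k+1}:

  H_0: rank C_0 − rank ∂_1 = 9 − 8 = 1, and the invariant factors of ∂_1 are all 1, so H_0 = Z.
  H_1: rank ker ∂_1 − rank ∂_2 = (27 − 8) − 18 = 1, and ∂_2 has invariant factor 2 > 1, so H_1 = Z ⊕ Z/2.
  H_2: rank ker ∂_2 − rank ∂_3 = (18 − 18) − 0 = 0, and there is no ∂_3, so H_2 = 0.

As a check, the Euler characteristic is 9 − 27 + 18 = 0, which agrees with 1 − 1 + 0 = 0.
(K is a triangulation of the Klein bottle.)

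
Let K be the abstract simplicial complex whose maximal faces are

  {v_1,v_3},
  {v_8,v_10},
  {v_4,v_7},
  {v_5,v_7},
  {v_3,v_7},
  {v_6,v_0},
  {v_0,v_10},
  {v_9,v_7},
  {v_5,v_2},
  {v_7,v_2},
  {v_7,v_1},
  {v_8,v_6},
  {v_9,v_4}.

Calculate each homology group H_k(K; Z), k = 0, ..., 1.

Order the vertices as v_0 < v_1 < v_2 < v_3 < v_4 < v_5 < v_6 < v_7 < v_8 < v_9 < v_10. Listing each simplex with vertices in this order, K has dimension 1 with simplices:

  0-simplices (11): [v_0], [v_1], [v_2], [v_3], [v_4], [v_5], [v_6], [v_7], [v_8], [v_9], [v_10]
  1-simplices (13): [v_0,v_6], [v_0,v_10], [v_1,v_3], [v_1,v_7], [v_2,v_5], [v_2,v_7], [v_3,v_7], [v_4,v_7], [v_4,v_9], [v_5,v_7], [v_6,v_8], [v_7,v_9], [v_8,v_10]

giving chain groups C_0 ≅ Z^11, C_1 ≅ Z^13.

Boundary ∂_1: C_1 → C_0 is given by ∂[p,q] = [q] − [p]. For instance
  ∂[v_2,v_5] = [v_5] − [v_2].
As a 11×13 matrix over Z this has rank 9, with invariant factors (1,1,1,1,1,1,1,1,1).

Now H_k = ker ∂_k / im ∂_{k+1}, so:

  H_0: rank C_0 − rank ∂_1 = 11 − 9 = 2, and the invariant factors of ∂_1 are all 1, so H_0 = Z^2.
  H_1: rank ker ∂_1 − rank ∂_2 = (13 − 9) − 0 = 4, and there is no ∂_2, so H_1 = Z^4.

(K is a triangulation of the disjoint union of a wedge of 3 circles and the circle S^1.)

H_0 ≅ Z^2,  H_1 ≅ Z^4.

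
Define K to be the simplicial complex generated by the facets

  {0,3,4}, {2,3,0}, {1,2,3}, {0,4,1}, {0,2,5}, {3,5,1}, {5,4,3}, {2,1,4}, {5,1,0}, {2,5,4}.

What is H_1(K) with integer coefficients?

H_1 = Z/2.

Take the total order 0 < 1 < 2 < 3 < 4 < 5 on the vertex set. Then K (dimension 2) consists of the simplices:

  0-simplices (6): [0], [1], [2], [3], [4], [5]
  1-simplices (15): [0,1], [0,2], [0,3], [0,4], [0,5], [1,2], [1,3], [1,4], [1,5], [2,3], [2,4], [2,5], [3,4], [3,5], [4,5]
  2-simplices (10): [0,1,4], [0,1,5], [0,2,3], [0,2,5], [0,3,4], [1,2,3], [1,2,4], [1,3,5], [2,4,5], [3,4,5]

giving chain groups C_0 ≅ Z^6, C_1 ≅ Z^15, C_2 ≅ Z^10.

The boundary map ∂_1: C_1 → C_0 maps an edge to its endpoints' difference, ∂[p,q] = q − p. For instance
  ∂[2,4] = [4] − [2].
The resulting 6×15 matrix has rank 5, and its Smith normal form has invariant factors (1,1,1,1,1).

∂_2: C_2 → C_1 sends each 2-simplex [p,q,r] to [q,r] − [p,r] + [p,q]. For instance
  ∂[0,1,4] = [1,4] − [0,4] + [0,1],
  ∂[1,3,5] = [3,5] − [1,5] + [1,3].
This gives a 15×10 integer matrix of rank 10; reducing to Smith normal form yields diagonal entries (1,1,1,1,1,1,1,1,1,2).

Computing H_k = (kernel of ∂_k) / (image of ∂_{k+1}):

  H_1: rank ker ∂_1 − rank ∂_2 = (15 − 5) − 10 = 0, and ∂_2 has invariant factor 2 > 1, so H_1 ≅ Z/2.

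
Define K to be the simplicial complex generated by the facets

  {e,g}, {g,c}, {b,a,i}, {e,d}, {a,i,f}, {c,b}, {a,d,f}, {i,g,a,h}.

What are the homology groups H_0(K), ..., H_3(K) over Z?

K has 9 vertices, 16 edges, 7 triangles, 1 3-simplex.
rank ∂_0 = 0, rank ∂_1 = 8 ⇒ b_0 = 9 − 0 − 8 = 1; all invariant factors of ∂_1 are 1 so no torsion. So H_0 ≅ Z.
rank ∂_1 = 8, rank ∂_2 = 6 ⇒ b_1 = 16 − 8 − 6 = 2; all invariant factors of ∂_2 are 1 so no torsion. So H_1 ≅ Z^2.
rank ∂_2 = 6, rank ∂_3 = 1 ⇒ b_2 = 7 − 6 − 1 = 0; all invariant factors of ∂_3 are 1 so no torsion. So H_2 ≅ 0.
rank ∂_3 = 1, rank ∂_4 = 0 ⇒ b_3 = 1 − 1 − 0 = 0. So H_3 ≅ 0.

H_0 = Z,  H_1 = Z^2,  H_2 = 0,  H_3 = 0.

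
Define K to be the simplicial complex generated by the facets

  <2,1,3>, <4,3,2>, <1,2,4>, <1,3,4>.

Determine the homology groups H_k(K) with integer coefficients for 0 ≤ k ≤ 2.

Order the vertices as 1 < 2 < 3 < 4. Listing each simplex with vertices in this order, K has dimension 2 with simplices:

  0-simplices (4): [1], [2], [3], [4]
  1-simplices (6): [1,2], [1,3], [1,4], [2,3], [2,4], [3,4]
  2-simplices (4): [1,2,3], [1,2,4], [1,3,4], [2,3,4]

Hence C_0 ≅ Z^4, C_1 ≅ Z^6, C_2 ≅ Z^4.

The boundary map ∂_1: C_1 → C_0 maps an edge to its endpoints' difference, ∂[p,q] = q − p.
The 4×6 boundary matrix has rank 3 and Smith normal form diag(1,1,1).

Boundary ∂_2: C_2 → C_1 sends each 2-simplex [p,q,r] to [q,r] − [p,r] + [p,q]. For instance
  ∂[1,2,4] = [2,4] − [1,4] + [1,2],
  ∂[1,2,3] = [2,3] − [1,3] + [1,2].
The 6×4 boundary matrix has rank 3 and Smith normal form diag(1,1,1).

Computing H_k = (kernel of ∂_k) / (image of ∂_{k+1}):

  H_0: rank C_0 − rank ∂_1 = 4 − 3 = 1, and the invariant factors of ∂_1 are all 1, so H_0 = Z.
  H_1: rank ker ∂_1 − rank ∂_2 = (6 − 3) − 3 = 0, and the invariant factors of ∂_2 are all 1, so H_1 = 0.
  H_2: rank ker ∂_2 − rank ∂_3 = (4 − 3) − 0 = 1, and there is no ∂_3, so H_2 = Z.

H_0 ≅ Z,  H_1 = 0,  H_2 ≅ Z.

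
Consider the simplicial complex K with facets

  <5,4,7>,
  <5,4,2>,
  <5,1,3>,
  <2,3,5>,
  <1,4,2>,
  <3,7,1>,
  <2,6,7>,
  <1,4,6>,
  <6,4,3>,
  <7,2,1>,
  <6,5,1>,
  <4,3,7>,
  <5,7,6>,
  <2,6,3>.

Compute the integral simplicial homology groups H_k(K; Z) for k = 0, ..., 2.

Order the vertices as 1 < 2 < 3 < 4 < 5 < 6 < 7. Listing each simplex with vertices in this order, K has dimension 2 with simplices:

  0-simplices (7): [1], [2], [3], [4], [5], [6], [7]
  1-simplices (21): [1,2], [1,3], [1,4], [1,5], [1,6], [1,7], [2,3], [2,4], [2,5], [2,6], [2,7], [3,4], [3,5], [3,6], [3,7], [4,5], [4,6], [4,7], [5,6], [5,7], [6,7]
  2-simplices (14): [1,2,4], [1,2,7], [1,3,5], [1,3,7], [1,4,6], [1,5,6], [2,3,5], [2,3,6], [2,4,5], [2,6,7], [3,4,6], [3,4,7], [4,5,7], [5,6,7]

Hence C_0 ≅ Z^7, C_1 ≅ Z^21, C_2 ≅ Z^14.

Boundary ∂_1: C_1 → C_0 sends each edge [p,q] (with p < q) to q − p. For instance
  ∂[2,6] = [6] − [2].
As a 7×21 matrix over Z this has rank 6, with invariant factors (1,1,1,1,1,1).

The boundary map ∂_2: C_2 → C_1 sends each 2-simplex [p,q,r] to [q,r] − [p,r] + [p,q]. For instance
  ∂[5,6,7] = [6,7] − [5,7] + [5,6],
  ∂[3,4,7] = [4,7] − [3,7] + [3,4].
This gives a 21×14 integer matrix of rank 13; reducing to Smith normal form yields diagonal entries (1,1,1,1,1,1,1,1,1,1,1,1,1).

Reading off H_k = ker ∂_k / im ∂_{k+1}:

  H_0: rank C_0 − rank ∂_1 = 7 − 6 = 1, and the invariant factors of ∂_1 are all 1, so H_0 = Z.
  H_1: rank ker ∂_1 − rank ∂_2 = (21 − 6) − 13 = 2, and the invariant factors of ∂_2 are all 1, so H_1 = Z^2.
  H_2: rank ker ∂_2 − rank ∂_3 = (14 − 13) − 0 = 1, and there is no ∂_3, so H_2 = Z.

As a check, the Euler characteristic is 7 − 21 + 14 = 0, which agrees with 1 − 2 + 1 = 0.
(K is a triangulation of the torus T^2.)

H_0 ≅ Z,  H_1 ≅ Z^2,  H_2 ≅ Z.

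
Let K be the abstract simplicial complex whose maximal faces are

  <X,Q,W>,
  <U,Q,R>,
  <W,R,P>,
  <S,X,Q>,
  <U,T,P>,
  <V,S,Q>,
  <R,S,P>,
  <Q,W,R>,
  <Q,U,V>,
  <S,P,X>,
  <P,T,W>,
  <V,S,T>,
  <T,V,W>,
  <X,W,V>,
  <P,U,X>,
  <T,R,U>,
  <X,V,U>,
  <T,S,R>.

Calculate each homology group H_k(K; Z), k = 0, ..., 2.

H_0 = Z,  H_1 = Z ⊕ Z/2,  H_2 = 0.

Fix the vertex order P < Q < R < S < T < U < V < W < X and write every simplex with vertices in increasing order. Then dim K = 2 and the simplices of K are:

  0-simplices (9): P, Q, R, S, T, U, V, W, X
  1-simplices (27): PR, PS, PT, PU, PW, PX, QR, QS, QU, QV, QW, QX, RS, RT, RU, RW, ST, SV, SX, TU, TV, TW, UV, UX, VW, VX, WX
  2-simplices (18): PRS, PRW, PSX, PTU, PTW, PUX, QRU, QRW, QSV, QSX, QUV, QWX, RST, RTU, STV, TVW, UVX, VWX

Hence C_0 ≅ Z^9, C_1 ≅ Z^27, C_2 ≅ Z^18.

The boundary map ∂_1: C_1 → C_0 is given by ∂[p,q] = [q] − [p].
As a 9×27 matrix over Z this has rank 8, with invariant factors (1,1,1,1,1,1,1,1).

Boundary ∂_2: C_2 → C_1 maps a triangle to the signed sum of its edges. For instance
  ∂QSX = SX − QX + QS,
  ∂QSV = SV − QV + QS.
This gives a 27×18 integer matrix of rank 18; reducing to Smith normal form yields diagonal entries (1,1,1,1,1,1,1,1,1,1,1,1,1,1,1,1,1,2).

Reading off H_k = ker ∂_k / im ∂_{k+1}:

  H_0: rank C_0 − rank ∂_1 = 9 − 8 = 1, and the invariant factors of ∂_1 are all 1, so H_0 = Z.
  H_1: rank ker ∂_1 − rank ∂_2 = (27 − 8) − 18 = 1, and ∂_2 has invariant factor 2 > 1, so H_1 = Z ⊕ Z/2.
  H_2: rank ker ∂_2 − rank ∂_3 = (18 − 18) − 0 = 0, and there is no ∂_3, so H_2 = 0.

(K is a triangulation of the Klein bottle.)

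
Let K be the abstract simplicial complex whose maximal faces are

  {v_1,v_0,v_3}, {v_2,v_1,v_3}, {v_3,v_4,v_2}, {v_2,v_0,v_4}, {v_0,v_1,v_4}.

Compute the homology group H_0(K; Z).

Fix the vertex order v_0 < v_1 < v_2 < v_3 < v_4 and write every simplex with vertices in increasing order. Then dim K = 2 and the simplices of K are:

  0-simplices (5): [v_0], [v_1], [v_2], [v_3], [v_4]
  1-simplices (10): [v_0,v_1], [v_0,v_2], [v_0,v_3], [v_0,v_4], [v_1,v_2], [v_1,v_3], [v_1,v_4], [v_2,v_3], [v_2,v_4], [v_3,v_4]
  2-simplices (5): [v_0,v_1,v_3], [v_0,v_1,v_4], [v_0,v_2,v_4], [v_1,v_2,v_3], [v_2,v_3,v_4]

so the chain groups are C_0 ≅ Z^5, C_1 ≅ Z^10, C_2 ≅ Z^5.

The boundary map ∂_1: C_1 → C_0 sends each edge [p,q] (with p < q) to q − p.
The resulting 5×10 matrix has rank 4, and its Smith normal form has invariant factors (1,1,1,1).

Boundary ∂_2: C_2 → C_1 acts by ∂[p,q,r] = [q,r] − [p,r] + [p,q]. For instance
  ∂[v_2,v_3,v_4] = [v_3,v_4] − [v_2,v_4] + [v_2,v_3],
  ∂[v_1,v_2,v_3] = [v_2,v_3] − [v_1,v_3] + [v_1,v_2].
This gives a 10×5 integer matrix of rank 5; reducing to Smith normal form yields diagonal entries (1,1,1,1,1).

Now H_k = ker ∂_k / im ∂_{k+1}, so:

  H_0: rank C_0 − rank ∂_1 = 5 − 4 = 1, and the invariant factors of ∂_1 are all 1, so H_0 ≅ Z.

(K is a triangulation of the Möbius band.)

H_0 = Z.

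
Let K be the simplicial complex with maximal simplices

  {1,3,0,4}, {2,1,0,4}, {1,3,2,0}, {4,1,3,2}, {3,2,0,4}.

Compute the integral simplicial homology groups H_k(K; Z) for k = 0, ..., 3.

H_0 = Z,  H_1 = 0,  H_2 = 0,  H_3 = Z.

Order the vertices as 0 < 1 < 2 < 3 < 4. Listing each simplex with vertices in this order, K has dimension 3 with simplices:

  0-simplices (5): [0], [1], [2], [3], [4]
  1-simplices (10): [0,1], [0,2], [0,3], [0,4], [1,2], [1,3], [1,4], [2,3], [2,4], [3,4]
  2-simplices (10): [0,1,2], [0,1,3], [0,1,4], [0,2,3], [0,2,4], [0,3,4], [1,2,3], [1,2,4], [1,3,4], [2,3,4]
  3-simplices (5): [0,1,2,3], [0,1,2,4], [0,1,3,4], [0,2,3,4], [1,2,3,4]

so the chain groups are C_0 ≅ Z^5, C_1 ≅ Z^10, C_2 ≅ Z^10, C_3 ≅ Z^5.

∂_1: C_1 → C_0 is given by ∂[p,q] = [q] − [p]. For instance
  ∂[1,2] = [2] − [1].
The resulting 5×10 matrix has rank 4, and its Smith normal form has invariant factors (1,1,1,1).

The boundary map ∂_2: C_2 → C_1 maps a triangle to the signed sum of its edges. For instance
  ∂[0,3,4] = [3,4] − [0,4] + [0,3],
  ∂[0,1,3] = [1,3] − [0,3] + [0,1].
The 10×10 boundary matrix has rank 6 and Smith normal form diag(1,1,1,1,1,1).

The boundary map ∂_3: C_3 → C_2 sends each 3-simplex σ to the alternating sum Σ_i (−1)^i (σ with its i-th vertex removed). For instance
  ∂[0,1,3,4] = [1,3,4] − [0,3,4] + [0,1,4] − [0,1,3],
  ∂[0,1,2,4] = [1,2,4] − [0,2,4] + [0,1,4] − [0,1,2].
The resulting 10×5 matrix has rank 4, and its Smith normal form has invariant factors (1,1,1,1).

Computing H_k = (kernel of ∂_k) / (image of ∂_{k+1}):

  H_0: rank C_0 − rank ∂_1 = 5 − 4 = 1, and the invariant factors of ∂_1 are all 1, so H_0 = Z.
  H_1: rank ker ∂_1 − rank ∂_2 = (10 − 4) − 6 = 0, and the invariant factors of ∂_2 are all 1, so H_1 = 0.
  H_2: rank ker ∂_2 − rank ∂_3 = (10 − 6) − 4 = 0, and the invariant factors of ∂_3 are all 1, so H_2 = 0.
  H_3: rank ker ∂_3 − rank ∂_4 = (5 − 4) − 0 = 1, and there is no ∂_4, so H_3 = Z.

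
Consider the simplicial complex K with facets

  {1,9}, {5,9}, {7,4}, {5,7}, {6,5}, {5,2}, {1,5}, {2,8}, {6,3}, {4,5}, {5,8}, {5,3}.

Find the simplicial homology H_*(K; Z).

H_0 = Z,  H_1 = Z^4.

We work with the vertex ordering 1 < 2 < 3 < 4 < 5 < 6 < 7 < 8 < 9. The simplices of K, each written with vertices in increasing order, are:

  0-simplices (9): [1], [2], [3], [4], [5], [6], [7], [8], [9]
  1-simplices (12): [1,5], [1,9], [2,5], [2,8], [3,5], [3,6], [4,5], [4,7], [5,6], [5,7], [5,8], [5,9]

giving chain groups C_0 ≅ Z^9, C_1 ≅ Z^12.

Boundary ∂_1: C_1 → C_0 sends each edge [p,q] (with p < q) to q − p.
As a 9×12 matrix over Z this has rank 8, with invariant factors (1,1,1,1,1,1,1,1).

Computing H_k = (kernel of ∂_k) / (image of ∂_{k+1}):

  H_0: rank C_0 − rank ∂_1 = 9 − 8 = 1, and the invariant factors of ∂_1 are all 1, so H_0 = Z.
  H_1: rank ker ∂_1 − rank ∂_2 = (12 − 8) − 0 = 4, and there is no ∂_2, so H_1 = Z^4.

(K is a triangulation of a wedge of 4 circles.)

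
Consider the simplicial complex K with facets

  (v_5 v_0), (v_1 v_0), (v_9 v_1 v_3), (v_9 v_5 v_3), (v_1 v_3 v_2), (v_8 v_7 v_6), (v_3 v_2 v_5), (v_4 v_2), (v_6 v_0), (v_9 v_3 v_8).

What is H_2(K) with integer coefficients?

Order the vertices as v_0 < v_1 < v_2 < v_3 < v_4 < v_5 < v_6 < v_7 < v_8 < v_9. Listing each simplex with vertices in this order, K has dimension 2 with simplices:

  0-simplices (10): [v_0], [v_1], [v_2], [v_3], [v_4], [v_5], [v_6], [v_7], [v_8], [v_9]
  1-simplices (17): (17 of them)
  2-simplices (6): [v_1,v_2,v_3], [v_1,v_3,v_9], [v_2,v_3,v_5], [v_3,v_5,v_9], [v_3,v_8,v_9], [v_6,v_7,v_8]

so the chain groups are C_0 ≅ Z^10, C_1 ≅ Z^17, C_2 ≅ Z^6.

Boundary ∂_1: C_1 → C_0 is given by ∂[p,q] = [q] − [p]. For instance
  ∂[v_1,v_3] = [v_3] − [v_1].
As a 10×17 matrix over Z this has rank 9, with invariant factors (1,1,1,1,1,1,1,1,1).

Boundary ∂_2: C_2 → C_1 acts by ∂[p,q,r] = [q,r] − [p,r] + [p,q]. For instance
  ∂[v_2,v_3,v_5] = [v_3,v_5] − [v_2,v_5] + [v_2,v_3],
  ∂[v_1,v_3,v_9] = [v_3,v_9] − [v_1,v_9] + [v_1,v_3].
This gives a 17×6 integer matrix of rank 6; reducing to Smith normal form yields diagonal entries (1,1,1,1,1,1).

From H_k ≅ ker(∂_k) / im(∂_{k+1}) we obtain:

  H_2: rank ker ∂_2 − rank ∂_3 = (6 − 6) − 0 = 0, and there is no ∂_3, so H_2 = 0.

H_2 ≅ 0.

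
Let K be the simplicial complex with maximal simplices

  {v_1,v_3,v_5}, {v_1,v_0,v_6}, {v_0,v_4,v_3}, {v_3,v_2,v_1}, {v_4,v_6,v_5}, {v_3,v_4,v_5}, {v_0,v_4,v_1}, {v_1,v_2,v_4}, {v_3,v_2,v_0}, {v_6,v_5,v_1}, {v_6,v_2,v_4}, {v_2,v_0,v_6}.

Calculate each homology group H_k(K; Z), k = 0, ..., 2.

H_0 = Z,  H_1 = Z/2,  H_2 = 0.

Take the total order v_0 < v_1 < v_2 < v_3 < v_4 < v_5 < v_6 on the vertex set. Then K (dimension 2) consists of the simplices:

  0-simplices (7): [v_0], [v_1], [v_2], [v_3], [v_4], [v_5], [v_6]
  1-simplices (18): (18 of them)
  2-simplices (12): (12 of them)

Hence C_0 ≅ Z^7, C_1 ≅ Z^18, C_2 ≅ Z^12.

Boundary ∂_1: C_1 → C_0 maps an edge to its endpoints' difference, ∂[p,q] = q − p. For instance
  ∂[v_1,v_5] = [v_5] − [v_1].
The resulting 7×18 matrix has rank 6, and its Smith normal form has invariant factors (1,1,1,1,1,1).

The boundary map ∂_2: C_2 → C_1 maps a triangle to the signed sum of its edges. For instance
  ∂[v_2,v_4,v_6] = [v_4,v_6] − [v_2,v_6] + [v_2,v_4],
  ∂[v_1,v_2,v_4] = [v_2,v_4] − [v_1,v_4] + [v_1,v_2].
As a 18×12 matrix over Z this has rank 12, with invariant factors (1,1,1,1,1,1,1,1,1,1,1,2).

Computing H_k = (kernel of ∂_k) / (image of ∂_{k+1}):

  H_0: rank C_0 − rank ∂_1 = 7 − 6 = 1, and the invariant factors of ∂_1 are all 1, so H_0 = Z.
  H_1: rank ker ∂_1 − rank ∂_2 = (18 − 6) − 12 = 0, and ∂_2 has invariant factor 2 > 1, so H_1 = Z/2.
  H_2: rank ker ∂_2 − rank ∂_3 = (12 − 12) − 0 = 0, and there is no ∂_3, so H_2 = 0.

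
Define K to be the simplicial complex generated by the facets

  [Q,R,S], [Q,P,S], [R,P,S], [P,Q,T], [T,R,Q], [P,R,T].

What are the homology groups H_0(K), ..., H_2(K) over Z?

H_0 ≅ Z,  H_1 = 0,  H_2 ≅ Z.

Fix the vertex order P < Q < R < S < T and write every simplex with vertices in increasing order. Then dim K = 2 and the simplices of K are:

  0-simplices (5): P, Q, R, S, T
  1-simplices (9): PQ, PR, PS, PT, QR, QS, QT, RS, RT
  2-simplices (6): PQS, PQT, PRS, PRT, QRS, QRT

Hence C_0 ≅ Z^5, C_1 ≅ Z^9, C_2 ≅ Z^6.

The boundary map ∂_1: C_1 → C_0 sends each edge [p,q] (with p < q) to q − p. For instance
  ∂QS = S − Q.
As a 5×9 matrix over Z this has rank 4, with invariant factors (1,1,1,1).

The boundary map ∂_2: C_2 → C_1 sends each 2-simplex [p,q,r] to [q,r] − [p,r] + [p,q]. For instance
  ∂QRT = RT − QT + QR,
  ∂PQS = QS − PS + PQ.
The resulting 9×6 matrix has rank 5, and its Smith normal form has invariant factors (1,1,1,1,1).

Computing H_k = (kernel of ∂_k) / (image of ∂_{k+1}):

  H_0: rank C_0 − rank ∂_1 = 5 − 4 = 1, and the invariant factors of ∂_1 are all 1, so H_0 = Z.
  H_1: rank ker ∂_1 − rank ∂_2 = (9 − 4) − 5 = 0, and the invariant factors of ∂_2 are all 1, so H_1 = 0.
  H_2: rank ker ∂_2 − rank ∂_3 = (6 − 5) − 0 = 1, and there is no ∂_3, so H_2 = Z.

(K is a triangulation of the 2-sphere S^2.)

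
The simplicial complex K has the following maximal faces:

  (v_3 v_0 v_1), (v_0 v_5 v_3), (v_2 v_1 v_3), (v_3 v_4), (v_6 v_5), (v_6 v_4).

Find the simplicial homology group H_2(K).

H_2 ≅ 0.

We work with the vertex ordering v_0 < v_1 < v_2 < v_3 < v_4 < v_5 < v_6. The simplices of K, each written with vertices in increasing order, are:

  0-simplices (7): [v_0], [v_1], [v_2], [v_3], [v_4], [v_5], [v_6]
  1-simplices (10): [v_0,v_1], [v_0,v_3], [v_0,v_5], [v_1,v_2], [v_1,v_3], [v_2,v_3], [v_3,v_4], [v_3,v_5], [v_4,v_6], [v_5,v_6]
  2-simplices (3): [v_0,v_1,v_3], [v_0,v_3,v_5], [v_1,v_2,v_3]

so the chain groups are C_0 ≅ Z^7, C_1 ≅ Z^10, C_2 ≅ Z^3.

∂_1: C_1 → C_0 sends each edge [p,q] (with p < q) to q − p.
As a 7×10 matrix over Z this has rank 6, with invariant factors (1,1,1,1,1,1).

The boundary map ∂_2: C_2 → C_1 acts by ∂[p,q,r] = [q,r] − [p,r] + [p,q]. For instance
  ∂[v_0,v_1,v_3] = [v_1,v_3] − [v_0,v_3] + [v_0,v_1],
  ∂[v_1,v_2,v_3] = [v_2,v_3] − [v_1,v_3] + [v_1,v_2].
The 10×3 boundary matrix has rank 3 and Smith normal form diag(1,1,1).

Computing H_k = (kernel of ∂_k) / (image of ∂_{k+1}):

  H_2: rank ker ∂_2 − rank ∂_3 = (3 − 3) − 0 = 0, and there is no ∂_3, so H_2 ≅ 0.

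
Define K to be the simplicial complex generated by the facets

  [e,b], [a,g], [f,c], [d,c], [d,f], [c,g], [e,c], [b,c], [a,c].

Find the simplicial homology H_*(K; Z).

Take the total order a < b < c < d < e < f < g on the vertex set. Then K (dimension 1) consists of the simplices:

  0-simplices (7): a, b, c, d, e, f, g
  1-simplices (9): ac, ag, bc, be, cd, ce, cf, cg, df

so the chain groups are C_0 ≅ Z^7, C_1 ≅ Z^9.

∂_1: C_1 → C_0 sends each edge [p,q] (with p < q) to q − p.
The 7×9 boundary matrix has rank 6 and Smith normal form diag(1,1,1,1,1,1).

Now H_k = ker ∂_k / im ∂_{k+1}, so:

  H_0: rank C_0 − rank ∂_1 = 7 − 6 = 1, and the invariant factors of ∂_1 are all 1, so H_0 ≅ Z.
  H_1: rank ker ∂_1 − rank ∂_2 = (9 − 6) − 0 = 3, and there is no ∂_2, so H_1 ≅ Z^3.

As a check, the Euler characteristic is 7 − 9 = -2, which agrees with 1 − 3 = -2.
(K is a triangulation of a wedge of 3 circles.)

H_0 = Z,  H_1 = Z^3.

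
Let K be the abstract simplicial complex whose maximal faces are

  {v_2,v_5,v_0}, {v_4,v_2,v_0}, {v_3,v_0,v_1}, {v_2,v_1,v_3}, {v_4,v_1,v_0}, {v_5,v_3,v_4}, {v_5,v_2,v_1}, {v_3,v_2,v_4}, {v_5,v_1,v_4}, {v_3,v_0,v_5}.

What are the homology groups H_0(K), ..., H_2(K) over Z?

Take the total order v_0 < v_1 < v_2 < v_3 < v_4 < v_5 on the vertex set. Then K (dimension 2) consists of the simplices:

  0-simplices (6): [v_0], [v_1], [v_2], [v_3], [v_4], [v_5]
  1-simplices (15): (15 of them)
  2-simplices (10): [v_0,v_1,v_3], [v_0,v_1,v_4], [v_0,v_2,v_4], [v_0,v_2,v_5], [v_0,v_3,v_5], [v_1,v_2,v_3], [v_1,v_2,v_5], [v_1,v_4,v_5], [v_2,v_3,v_4], [v_3,v_4,v_5]

so the chain groups are C_0 ≅ Z^6, C_1 ≅ Z^15, C_2 ≅ Z^10.

The boundary map ∂_1: C_1 → C_0 is given by ∂[p,q] = [q] − [p]. For instance
  ∂[v_2,v_4] = [v_4] − [v_2].
As a 6×15 matrix over Z this has rank 5, with invariant factors (1,1,1,1,1).

Boundary ∂_2: C_2 → C_1 sends each 2-simplex [p,q,r] to [q,r] − [p,r] + [p,q]. For instance
  ∂[v_1,v_4,v_5] = [v_4,v_5] − [v_1,v_5] + [v_1,v_4],
  ∂[v_1,v_2,v_5] = [v_2,v_5] − [v_1,v_5] + [v_1,v_2].
This gives a 15×10 integer matrix of rank 10; reducing to Smith normal form yields diagonal entries (1,1,1,1,1,1,1,1,1,2).

From H_k ≅ ker(∂_k) / im(∂_{k+1}) we obtain:

  H_0: rank C_0 − rank ∂_1 = 6 − 5 = 1, and the invariant factors of ∂_1 are all 1, so H_0 ≅ Z.
  H_1: rank ker ∂_1 − rank ∂_2 = (15 − 5) − 10 = 0, and ∂_2 has invariant factor 2 > 1, so H_1 ≅ Z/2Z.
  H_2: rank ker ∂_2 − rank ∂_3 = (10 − 10) − 0 = 0, and there is no ∂_3, so H_2 ≅ 0.

As a check, the Euler characteristic is 6 − 15 + 10 = 1, which agrees with 1 − 0 + 0 = 1.

H_0 ≅ Z,  H_1 ≅ Z/2Z,  H_2 = 0.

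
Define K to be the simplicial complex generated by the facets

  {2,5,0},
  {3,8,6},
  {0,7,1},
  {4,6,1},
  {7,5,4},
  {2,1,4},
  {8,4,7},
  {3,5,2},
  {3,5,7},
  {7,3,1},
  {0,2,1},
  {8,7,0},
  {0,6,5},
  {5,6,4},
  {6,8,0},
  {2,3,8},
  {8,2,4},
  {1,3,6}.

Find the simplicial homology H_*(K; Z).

Order the vertices as 0 < 1 < 2 < 3 < 4 < 5 < 6 < 7 < 8. Listing each simplex with vertices in this order, K has dimension 2 with simplices:

  0-simplices (9): [0], [1], [2], [3], [4], [5], [6], [7], [8]
  1-simplices (27): (27 of them)
  2-simplices (18): [0,1,2], [0,1,7], [0,2,5], [0,5,6], [0,6,8], [0,7,8], [1,2,4], [1,3,6], [1,3,7], [1,4,6], [2,3,5], [2,3,8], [2,4,8], [3,5,7], [3,6,8], [4,5,6], [4,5,7], [4,7,8]

giving chain groups C_0 ≅ Z^9, C_1 ≅ Z^27, C_2 ≅ Z^18.

∂_1: C_1 → C_0 maps an edge to its endpoints' difference, ∂[p,q] = q − p. For instance
  ∂[3,8] = [8] − [3].
As a 9×27 matrix over Z this has rank 8, with invariant factors (1,1,1,1,1,1,1,1).

Boundary ∂_2: C_2 → C_1 maps a triangle to the signed sum of its edges. For instance
  ∂[1,2,4] = [2,4] − [1,4] + [1,2],
  ∂[1,3,7] = [3,7] − [1,7] + [1,3].
The resulting 27×18 matrix has rank 17, and its Smith normal form has invariant factors (1,1,1,1,1,1,1,1,1,1,1,1,1,1,1,1,1).

Computing H_k = (kernel of ∂_k) / (image of ∂_{k+1}):

  H_0: rank C_0 − rank ∂_1 = 9 − 8 = 1, and the invariant factors of ∂_1 are all 1, so H_0 = Z.
  H_1: rank ker ∂_1 − rank ∂_2 = (27 − 8) − 17 = 2, and the invariant factors of ∂_2 are all 1, so H_1 = Z^2.
  H_2: rank ker ∂_2 − rank ∂_3 = (18 − 17) − 0 = 1, and there is no ∂_3, so H_2 = Z.

As a check, the Euler characteristic is 9 − 27 + 18 = 0, which agrees with 1 − 2 + 1 = 0.

H_0 ≅ Z,  H_1 ≅ Z^2,  H_2 ≅ Z.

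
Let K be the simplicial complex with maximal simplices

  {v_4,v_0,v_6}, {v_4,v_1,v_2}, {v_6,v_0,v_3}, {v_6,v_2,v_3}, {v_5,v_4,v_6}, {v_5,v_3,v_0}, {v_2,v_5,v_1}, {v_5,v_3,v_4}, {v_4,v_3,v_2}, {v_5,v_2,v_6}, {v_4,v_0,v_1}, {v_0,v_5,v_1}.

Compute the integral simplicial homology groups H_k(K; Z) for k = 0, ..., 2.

H_0 = Z,  H_1 = Z/2Z,  H_2 = 0.

Take the total order v_0 < v_1 < v_2 < v_3 < v_4 < v_5 < v_6 on the vertex set. Then K (dimension 2) consists of the simplices:

  0-simplices (7): [v_0], [v_1], [v_2], [v_3], [v_4], [v_5], [v_6]
  1-simplices (18): (18 of them)
  2-simplices (12): (12 of them)

so the chain groups are C_0 ≅ Z^7, C_1 ≅ Z^18, C_2 ≅ Z^12.

The boundary map ∂_1: C_1 → C_0 maps an edge to its endpoints' difference, ∂[p,q] = q − p.
This gives a 7×18 integer matrix of rank 6; reducing to Smith normal form yields diagonal entries (1,1,1,1,1,1).

∂_2: C_2 → C_1 acts by ∂[p,q,r] = [q,r] − [p,r] + [p,q]. For instance
  ∂[v_1,v_2,v_5] = [v_2,v_5] − [v_1,v_5] + [v_1,v_2],
  ∂[v_1,v_2,v_4] = [v_2,v_4] − [v_1,v_4] + [v_1,v_2].
As a 18×12 matrix over Z this has rank 12, with invariant factors (1,1,1,1,1,1,1,1,1,1,1,2).

Computing H_k = (kernel of ∂_k) / (image of ∂_{k+1}):

  H_0: rank C_0 − rank ∂_1 = 7 − 6 = 1, and the invariant factors of ∂_1 are all 1, so H_0 ≅ Z.
  H_1: rank ker ∂_1 − rank ∂_2 = (18 − 6) − 12 = 0, and ∂_2 has invariant factor 2 > 1, so H_1 ≅ Z/2Z.
  H_2: rank ker ∂_2 − rank ∂_3 = (12 − 12) − 0 = 0, and there is no ∂_3, so H_2 ≅ 0.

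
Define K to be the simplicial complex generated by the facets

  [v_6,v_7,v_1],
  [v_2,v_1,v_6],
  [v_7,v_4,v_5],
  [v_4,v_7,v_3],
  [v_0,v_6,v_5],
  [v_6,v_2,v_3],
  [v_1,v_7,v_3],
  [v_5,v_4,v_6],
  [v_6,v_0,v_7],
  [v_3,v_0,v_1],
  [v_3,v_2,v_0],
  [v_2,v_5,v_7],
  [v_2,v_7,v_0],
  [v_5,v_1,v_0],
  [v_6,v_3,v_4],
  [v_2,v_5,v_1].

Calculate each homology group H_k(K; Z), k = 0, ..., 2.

We work with the vertex ordering v_0 < v_1 < v_2 < v_3 < v_4 < v_5 < v_6 < v_7. The simplices of K, each written with vertices in increasing order, are:

  0-simplices (8): [v_0], [v_1], [v_2], [v_3], [v_4], [v_5], [v_6], [v_7]
  1-simplices (24): (24 of them)
  2-simplices (16): (16 of them)

so the chain groups are C_0 ≅ Z^8, C_1 ≅ Z^24, C_2 ≅ Z^16.

Boundary ∂_1: C_1 → C_0 sends each edge [p,q] (with p < q) to q − p. For instance
  ∂[v_1,v_7] = [v_7] − [v_1].
As a 8×24 matrix over Z this has rank 7, with invariant factors (1,1,1,1,1,1,1).

The boundary map ∂_2: C_2 → C_1 maps a triangle to the signed sum of its edges. For instance
  ∂[v_2,v_3,v_6] = [v_3,v_6] − [v_2,v_6] + [v_2,v_3],
  ∂[v_3,v_4,v_7] = [v_4,v_7] − [v_3,v_7] + [v_3,v_4].
This gives a 24×16 integer matrix of rank 15; reducing to Smith normal form yields diagonal entries (1,1,1,1,1,1,1,1,1,1,1,1,1,1,1).

Computing H_k = (kernel of ∂_k) / (image of ∂_{k+1}):

  H_0: rank C_0 − rank ∂_1 = 8 − 7 = 1, and the invariant factors of ∂_1 are all 1, so H_0 = Z.
  H_1: rank ker ∂_1 − rank ∂_2 = (24 − 7) − 15 = 2, and the invariant factors of ∂_2 are all 1, so H_1 = Z^2.
  H_2: rank ker ∂_2 − rank ∂_3 = (16 − 15) − 0 = 1, and there is no ∂_3, so H_2 = Z.

(K is a triangulation of the torus T^2.)

H_0 ≅ Z,  H_1 ≅ Z^2,  H_2 ≅ Z.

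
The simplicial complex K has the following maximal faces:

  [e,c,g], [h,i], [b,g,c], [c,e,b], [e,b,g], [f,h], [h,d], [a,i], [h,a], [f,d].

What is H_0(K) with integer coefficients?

H_0 = Z^2.

We work with the vertex ordering a < b < c < d < e < f < g < h < i. The simplices of K, each written with vertices in increasing order, are:

  0-simplices (9): a, b, c, d, e, f, g, h, i
  1-simplices (12): ah, ai, bc, be, bg, ce, cg, df, dh, eg, fh, hi
  2-simplices (4): bce, bcg, beg, ceg

Hence C_0 ≅ Z^9, C_1 ≅ Z^12, C_2 ≅ Z^4.

Boundary ∂_1: C_1 → C_0 is given by ∂[p,q] = [q] − [p]. For instance
  ∂df = f − d.
The resulting 9×12 matrix has rank 7, and its Smith normal form has invariant factors (1,1,1,1,1,1,1).

Boundary ∂_2: C_2 → C_1 acts by ∂[p,q,r] = [q,r] − [p,r] + [p,q]. For instance
  ∂bcg = cg − bg + bc,
  ∂ceg = eg − cg + ce.
As a 12×4 matrix over Z this has rank 3, with invariant factors (1,1,1).

Now H_k = ker ∂_k / im ∂_{k+1}, so:

  H_0: rank C_0 − rank ∂_1 = 9 − 7 = 2, and the invariant factors of ∂_1 are all 1, so H_0 ≅ Z^2.

(K is a triangulation of the disjoint union of the 2-sphere S^2 and a wedge of 2 circles.)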